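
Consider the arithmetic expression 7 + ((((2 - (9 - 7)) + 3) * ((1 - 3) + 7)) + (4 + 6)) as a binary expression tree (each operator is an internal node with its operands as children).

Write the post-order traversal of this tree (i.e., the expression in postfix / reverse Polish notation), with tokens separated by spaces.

Post-order on an expression tree gives postfix notation: for each operator, emit left operand, right operand, then the operator.

7 2 9 7 - - 3 + 1 3 - 7 + * 4 6 + + +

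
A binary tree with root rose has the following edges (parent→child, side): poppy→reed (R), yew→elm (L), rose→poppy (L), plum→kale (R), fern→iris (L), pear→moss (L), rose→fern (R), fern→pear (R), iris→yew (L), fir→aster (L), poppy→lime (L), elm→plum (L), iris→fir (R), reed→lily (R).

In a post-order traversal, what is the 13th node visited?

pear

Post-order visits the left subtree, then the right subtree, then the node.
At rose: go left to poppy.
  At poppy: go left to lime.
    lime is a leaf — visit lime.
  At poppy: go right to reed.
    At reed: no left child.
    At reed: go right to lily.
      lily is a leaf — visit lily.
    Visit reed.
  Visit poppy.
At rose: go right to fern.
  At fern: go left to iris.
    At iris: go left to yew.
      At yew: go left to elm.
        At elm: go left to plum.
          At plum: no left child.
          At plum: go right to kale.
            kale is a leaf — visit kale.
          Visit plum.
        At elm: no right child.
        Visit elm.
      At yew: no right child.
      Visit yew.
    At iris: go right to fir.
      At fir: go left to aster.
        aster is a leaf — visit aster.
      At fir: no right child.
      Visit fir.
    Visit iris.
  At fern: go right to pear.
    At pear: go left to moss.
      moss is a leaf — visit moss.
    At pear: no right child.
    Visit pear.
  Visit fern.
Visit rose.
Full post-order sequence: lime, lily, reed, poppy, kale, plum, elm, yew, aster, fir, iris, moss, pear, fern, rose.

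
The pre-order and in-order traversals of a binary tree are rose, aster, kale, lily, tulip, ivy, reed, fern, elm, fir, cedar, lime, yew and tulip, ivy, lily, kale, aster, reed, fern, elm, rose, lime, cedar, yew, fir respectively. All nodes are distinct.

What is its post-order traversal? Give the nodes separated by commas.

ivy, tulip, lily, kale, elm, fern, reed, aster, lime, yew, cedar, fir, rose

The first element of pre-order is the root; it splits in-order into left and right subtrees.
Root rose: left subtree has 8 nodes {tulip, ivy, lily, kale, aster, reed, fern, elm}, right has 4 {lime, cedar, yew, fir}.
  Root aster: left subtree has 4 nodes {tulip, ivy, lily, kale}, right has 3 {reed, fern, elm}.
    Root kale: left subtree has 3 nodes {tulip, ivy, lily}, right has 0 { }.
      Root lily: left subtree has 2 nodes {tulip, ivy}, right has 0 { }.
        Root tulip: left subtree has 0 nodes { }, right has 1 {ivy}.
    Root reed: left subtree has 0 nodes { }, right has 2 {fern, elm}.
      Root fern: left subtree has 0 nodes { }, right has 1 {elm}.
  Root fir: left subtree has 3 nodes {lime, cedar, yew}, right has 0 { }.
    Root cedar: left subtree has 1 node {lime}, right has 1 {yew}.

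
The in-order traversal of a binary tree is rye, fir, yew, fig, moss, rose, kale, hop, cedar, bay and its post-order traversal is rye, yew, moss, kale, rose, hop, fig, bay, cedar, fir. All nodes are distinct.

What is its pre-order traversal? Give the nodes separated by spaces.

fir rye cedar fig yew hop rose moss kale bay

The last element of post-order is the root; it splits in-order into left and right subtrees.
Root fir: left subtree has 1 node {rye}, right has 8 {yew, fig, moss, rose, kale, hop, cedar, bay}.
  Root cedar: left subtree has 6 nodes {yew, fig, moss, rose, kale, hop}, right has 1 {bay}.
    Root fig: left subtree has 1 node {yew}, right has 4 {moss, rose, kale, hop}.
      Root hop: left subtree has 3 nodes {moss, rose, kale}, right has 0 { }.
        Root rose: left subtree has 1 node {moss}, right has 1 {kale}.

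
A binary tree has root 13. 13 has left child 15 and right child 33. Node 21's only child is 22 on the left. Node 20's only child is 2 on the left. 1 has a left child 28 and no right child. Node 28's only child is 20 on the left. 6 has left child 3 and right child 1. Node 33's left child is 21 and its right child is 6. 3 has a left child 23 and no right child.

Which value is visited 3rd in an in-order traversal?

22

In-order visits the left subtree, then the node, then the right subtree.
At 13: go left to 15.
  15 is a leaf — visit 15.
Visit 13.
At 13: go right to 33.
  At 33: go left to 21.
    At 21: go left to 22.
      22 is a leaf — visit 22.
    Visit 21.
    At 21: no right child.
  Visit 33.
  At 33: go right to 6.
    At 6: go left to 3.
      At 3: go left to 23.
        23 is a leaf — visit 23.
      Visit 3.
      At 3: no right child.
    Visit 6.
    At 6: go right to 1.
      At 1: go left to 28.
        At 28: go left to 20.
          At 20: go left to 2.
            2 is a leaf — visit 2.
          Visit 20.
          At 20: no right child.
        Visit 28.
        At 28: no right child.
      Visit 1.
      At 1: no right child.
Full in-order sequence: 15, 13, 22, 21, 33, 23, 3, 6, 2, 20, 28, 1.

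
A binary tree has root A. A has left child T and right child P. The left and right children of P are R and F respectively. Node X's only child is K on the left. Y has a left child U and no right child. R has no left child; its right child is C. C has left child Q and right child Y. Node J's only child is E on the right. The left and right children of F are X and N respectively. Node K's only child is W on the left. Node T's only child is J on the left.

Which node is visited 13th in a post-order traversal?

F

Post-order visits the left subtree, then the right subtree, then the node.
At A: go left to T.
  At T: go left to J.
    At J: no left child.
    At J: go right to E.
      E is a leaf — visit E.
    Visit J.
  At T: no right child.
  Visit T.
At A: go right to P.
  At P: go left to R.
    At R: no left child.
    At R: go right to C.
      At C: go left to Q.
        Q is a leaf — visit Q.
      At C: go right to Y.
        At Y: go left to U.
          U is a leaf — visit U.
        At Y: no right child.
        Visit Y.
      Visit C.
    Visit R.
  At P: go right to F.
    At F: go left to X.
      At X: go left to K.
        At K: go left to W.
          W is a leaf — visit W.
        At K: no right child.
        Visit K.
      At X: no right child.
      Visit X.
    At F: go right to N.
      N is a leaf — visit N.
    Visit F.
  Visit P.
Visit A.
Full post-order sequence: E, J, T, Q, U, Y, C, R, W, K, X, N, F, P, A.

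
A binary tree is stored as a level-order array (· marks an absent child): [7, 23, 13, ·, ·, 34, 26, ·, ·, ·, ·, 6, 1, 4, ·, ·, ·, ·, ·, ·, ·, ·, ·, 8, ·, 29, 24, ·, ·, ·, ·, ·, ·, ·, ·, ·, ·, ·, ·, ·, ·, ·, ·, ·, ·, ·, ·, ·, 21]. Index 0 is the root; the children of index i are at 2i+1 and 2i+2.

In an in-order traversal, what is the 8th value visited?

1

In-order visits the left subtree, then the node, then the right subtree.
At 7: go left to 23.
  23 is a leaf — visit 23.
Visit 7.
At 7: go right to 13.
  At 13: go left to 34.
    At 34: go left to 6.
      At 6: go left to 8.
        At 8: no left child.
        Visit 8.
        At 8: go right to 21.
          21 is a leaf — visit 21.
      Visit 6.
      At 6: no right child.
    Visit 34.
    At 34: go right to 1.
      At 1: go left to 29.
        29 is a leaf — visit 29.
      Visit 1.
      At 1: go right to 24.
        24 is a leaf — visit 24.
  Visit 13.
  At 13: go right to 26.
    At 26: go left to 4.
      4 is a leaf — visit 4.
    Visit 26.
    At 26: no right child.
Full in-order sequence: 23, 7, 8, 21, 6, 34, 29, 1, 24, 13, 4, 26.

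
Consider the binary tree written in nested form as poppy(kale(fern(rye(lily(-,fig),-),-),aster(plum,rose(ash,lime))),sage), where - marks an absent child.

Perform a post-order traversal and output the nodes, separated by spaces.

fig lily rye fern plum ash lime rose aster kale sage poppy

Post-order visits the left subtree, then the right subtree, then the node.
At poppy: go left to kale.
  At kale: go left to fern.
    At fern: go left to rye.
      At rye: go left to lily.
        At lily: no left child.
        At lily: go right to fig.
          fig is a leaf — visit fig.
        Visit lily.
      At rye: no right child.
      Visit rye.
    At fern: no right child.
    Visit fern.
  At kale: go right to aster.
    At aster: go left to plum.
      plum is a leaf — visit plum.
    At aster: go right to rose.
      At rose: go left to ash.
        ash is a leaf — visit ash.
      At rose: go right to lime.
        lime is a leaf — visit lime.
      Visit rose.
    Visit aster.
  Visit kale.
At poppy: go right to sage.
  sage is a leaf — visit sage.
Visit poppy.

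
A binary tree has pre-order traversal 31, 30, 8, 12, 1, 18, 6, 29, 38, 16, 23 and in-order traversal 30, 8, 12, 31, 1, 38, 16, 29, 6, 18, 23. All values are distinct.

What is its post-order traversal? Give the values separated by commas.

12, 8, 30, 16, 38, 29, 6, 23, 18, 1, 31

The first element of pre-order is the root; it splits in-order into left and right subtrees.
Root 31: left subtree has 3 nodes {30, 8, 12}, right has 7 {1, 38, 16, 29, 6, 18, 23}.
  Root 30: left subtree has 0 nodes { }, right has 2 {8, 12}.
    Root 8: left subtree has 0 nodes { }, right has 1 {12}.
  Root 1: left subtree has 0 nodes { }, right has 6 {38, 16, 29, 6, 18, 23}.
    Root 18: left subtree has 4 nodes {38, 16, 29, 6}, right has 1 {23}.
      Root 6: left subtree has 3 nodes {38, 16, 29}, right has 0 { }.
        Root 29: left subtree has 2 nodes {38, 16}, right has 0 { }.
          Root 38: left subtree has 0 nodes { }, right has 1 {16}.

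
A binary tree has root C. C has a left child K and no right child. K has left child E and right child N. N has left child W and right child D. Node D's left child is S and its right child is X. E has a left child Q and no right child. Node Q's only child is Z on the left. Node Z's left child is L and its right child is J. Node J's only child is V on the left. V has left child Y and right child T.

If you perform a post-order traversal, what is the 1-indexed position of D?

Post-order visits the left subtree, then the right subtree, then the node.
At C: go left to K.
  At K: go left to E.
    At E: go left to Q.
      At Q: go left to Z.
        At Z: go left to L.
          L is a leaf — visit L.
        At Z: go right to J.
          At J: go left to V.
            At V: go left to Y.
              Y is a leaf — visit Y.
            At V: go right to T.
              T is a leaf — visit T.
            Visit V.
          At J: no right child.
          Visit J.
        Visit Z.
      At Q: no right child.
      Visit Q.
    At E: no right child.
    Visit E.
  At K: go right to N.
    At N: go left to W.
      W is a leaf — visit W.
    At N: go right to D.
      At D: go left to S.
        S is a leaf — visit S.
      At D: go right to X.
        X is a leaf — visit X.
      Visit D.
    Visit N.
  Visit K.
At C: no right child.
Visit C.
Full post-order sequence: L, Y, T, V, J, Z, Q, E, W, S, X, D, N, K, C.

12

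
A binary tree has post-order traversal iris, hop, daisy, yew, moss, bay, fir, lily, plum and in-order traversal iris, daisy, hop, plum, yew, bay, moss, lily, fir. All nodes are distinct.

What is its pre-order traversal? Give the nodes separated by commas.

plum, daisy, iris, hop, lily, bay, yew, moss, fir

The last element of post-order is the root; it splits in-order into left and right subtrees.
Root plum: left subtree has 3 nodes {iris, daisy, hop}, right has 5 {yew, bay, moss, lily, fir}.
  Root daisy: left subtree has 1 node {iris}, right has 1 {hop}.
  Root lily: left subtree has 3 nodes {yew, bay, moss}, right has 1 {fir}.
    Root bay: left subtree has 1 node {yew}, right has 1 {moss}.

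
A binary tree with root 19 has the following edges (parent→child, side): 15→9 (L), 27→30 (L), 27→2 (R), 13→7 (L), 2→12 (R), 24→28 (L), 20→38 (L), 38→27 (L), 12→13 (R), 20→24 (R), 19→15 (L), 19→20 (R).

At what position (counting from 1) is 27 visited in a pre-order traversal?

6

Pre-order visits the node, then its left subtree, then its right subtree.
Visit 19.
At 19: go left to 15.
  Visit 15.
  At 15: go left to 9.
    9 is a leaf — visit 9.
  At 15: no right child.
At 19: go right to 20.
  Visit 20.
  At 20: go left to 38.
    Visit 38.
    At 38: go left to 27.
      Visit 27.
      At 27: go left to 30.
        30 is a leaf — visit 30.
      At 27: go right to 2.
        Visit 2.
        At 2: no left child.
        At 2: go right to 12.
          Visit 12.
          At 12: no left child.
          At 12: go right to 13.
            Visit 13.
            At 13: go left to 7.
              7 is a leaf — visit 7.
            At 13: no right child.
    At 38: no right child.
  At 20: go right to 24.
    Visit 24.
    At 24: go left to 28.
      28 is a leaf — visit 28.
    At 24: no right child.
Full pre-order sequence: 19, 15, 9, 20, 38, 27, 30, 2, 12, 13, 7, 24, 28.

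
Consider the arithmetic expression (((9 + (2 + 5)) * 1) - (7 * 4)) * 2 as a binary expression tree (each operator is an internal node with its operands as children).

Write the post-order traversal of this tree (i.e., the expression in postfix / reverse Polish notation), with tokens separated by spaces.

9 2 5 + + 1 * 7 4 * - 2 *

Post-order on an expression tree gives postfix notation: for each operator, emit left operand, right operand, then the operator.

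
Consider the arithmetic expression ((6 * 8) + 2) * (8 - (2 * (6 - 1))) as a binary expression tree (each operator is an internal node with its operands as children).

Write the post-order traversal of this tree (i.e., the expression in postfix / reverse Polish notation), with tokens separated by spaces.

6 8 * 2 + 8 2 6 1 - * - *

Post-order on an expression tree gives postfix notation: for each operator, emit left operand, right operand, then the operator.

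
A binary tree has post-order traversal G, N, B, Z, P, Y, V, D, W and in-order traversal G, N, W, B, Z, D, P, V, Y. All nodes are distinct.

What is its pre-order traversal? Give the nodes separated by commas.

W, N, G, D, Z, B, V, P, Y

The last element of post-order is the root; it splits in-order into left and right subtrees.
Root W: left subtree has 2 nodes {G, N}, right has 6 {B, Z, D, P, V, Y}.
  Root N: left subtree has 1 node {G}, right has 0 { }.
  Root D: left subtree has 2 nodes {B, Z}, right has 3 {P, V, Y}.
    Root Z: left subtree has 1 node {B}, right has 0 { }.
    Root V: left subtree has 1 node {P}, right has 1 {Y}.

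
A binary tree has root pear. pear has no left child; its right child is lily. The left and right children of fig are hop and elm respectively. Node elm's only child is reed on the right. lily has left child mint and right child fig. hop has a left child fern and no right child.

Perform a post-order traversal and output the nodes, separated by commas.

mint, fern, hop, reed, elm, fig, lily, pear

Post-order visits the left subtree, then the right subtree, then the node.
At pear: no left child.
At pear: go right to lily.
  At lily: go left to mint.
    mint is a leaf — visit mint.
  At lily: go right to fig.
    At fig: go left to hop.
      At hop: go left to fern.
        fern is a leaf — visit fern.
      At hop: no right child.
      Visit hop.
    At fig: go right to elm.
      At elm: no left child.
      At elm: go right to reed.
        reed is a leaf — visit reed.
      Visit elm.
    Visit fig.
  Visit lily.
Visit pear.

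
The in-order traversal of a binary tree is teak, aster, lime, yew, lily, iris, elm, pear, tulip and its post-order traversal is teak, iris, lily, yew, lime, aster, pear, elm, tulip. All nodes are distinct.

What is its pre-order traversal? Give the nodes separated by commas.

tulip, elm, aster, teak, lime, yew, lily, iris, pear

The last element of post-order is the root; it splits in-order into left and right subtrees.
Root tulip: left subtree has 8 nodes {teak, aster, lime, yew, lily, iris, elm, pear}, right has 0 { }.
  Root elm: left subtree has 6 nodes {teak, aster, lime, yew, lily, iris}, right has 1 {pear}.
    Root aster: left subtree has 1 node {teak}, right has 4 {lime, yew, lily, iris}.
      Root lime: left subtree has 0 nodes { }, right has 3 {yew, lily, iris}.
        Root yew: left subtree has 0 nodes { }, right has 2 {lily, iris}.
          Root lily: left subtree has 0 nodes { }, right has 1 {iris}.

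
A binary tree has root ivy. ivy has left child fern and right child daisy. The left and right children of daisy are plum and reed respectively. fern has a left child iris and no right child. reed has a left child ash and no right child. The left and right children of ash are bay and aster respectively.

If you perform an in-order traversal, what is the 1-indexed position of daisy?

5

In-order visits the left subtree, then the node, then the right subtree.
At ivy: go left to fern.
  At fern: go left to iris.
    iris is a leaf — visit iris.
  Visit fern.
  At fern: no right child.
Visit ivy.
At ivy: go right to daisy.
  At daisy: go left to plum.
    plum is a leaf — visit plum.
  Visit daisy.
  At daisy: go right to reed.
    At reed: go left to ash.
      At ash: go left to bay.
        bay is a leaf — visit bay.
      Visit ash.
      At ash: go right to aster.
        aster is a leaf — visit aster.
    Visit reed.
    At reed: no right child.
Full in-order sequence: iris, fern, ivy, plum, daisy, bay, ash, aster, reed.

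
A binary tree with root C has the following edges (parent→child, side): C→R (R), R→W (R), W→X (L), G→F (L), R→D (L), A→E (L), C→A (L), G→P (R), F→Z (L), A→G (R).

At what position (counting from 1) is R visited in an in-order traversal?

9

In-order visits the left subtree, then the node, then the right subtree.
At C: go left to A.
  At A: go left to E.
    E is a leaf — visit E.
  Visit A.
  At A: go right to G.
    At G: go left to F.
      At F: go left to Z.
        Z is a leaf — visit Z.
      Visit F.
      At F: no right child.
    Visit G.
    At G: go right to P.
      P is a leaf — visit P.
Visit C.
At C: go right to R.
  At R: go left to D.
    D is a leaf — visit D.
  Visit R.
  At R: go right to W.
    At W: go left to X.
      X is a leaf — visit X.
    Visit W.
    At W: no right child.
Full in-order sequence: E, A, Z, F, G, P, C, D, R, X, W.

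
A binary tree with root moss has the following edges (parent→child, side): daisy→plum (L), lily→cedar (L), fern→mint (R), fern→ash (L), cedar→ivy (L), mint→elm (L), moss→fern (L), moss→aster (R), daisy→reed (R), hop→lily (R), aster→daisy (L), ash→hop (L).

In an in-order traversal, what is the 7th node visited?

elm

In-order visits the left subtree, then the node, then the right subtree.
At moss: go left to fern.
  At fern: go left to ash.
    At ash: go left to hop.
      At hop: no left child.
      Visit hop.
      At hop: go right to lily.
        At lily: go left to cedar.
          At cedar: go left to ivy.
            ivy is a leaf — visit ivy.
          Visit cedar.
          At cedar: no right child.
        Visit lily.
        At lily: no right child.
    Visit ash.
    At ash: no right child.
  Visit fern.
  At fern: go right to mint.
    At mint: go left to elm.
      elm is a leaf — visit elm.
    Visit mint.
    At mint: no right child.
Visit moss.
At moss: go right to aster.
  At aster: go left to daisy.
    At daisy: go left to plum.
      plum is a leaf — visit plum.
    Visit daisy.
    At daisy: go right to reed.
      reed is a leaf — visit reed.
  Visit aster.
  At aster: no right child.
Full in-order sequence: hop, ivy, cedar, lily, ash, fern, elm, mint, moss, plum, daisy, reed, aster.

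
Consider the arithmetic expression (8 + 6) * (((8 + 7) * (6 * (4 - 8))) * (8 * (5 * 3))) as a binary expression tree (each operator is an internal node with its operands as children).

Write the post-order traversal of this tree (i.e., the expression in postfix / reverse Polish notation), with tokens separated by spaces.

8 6 + 8 7 + 6 4 8 - * * 8 5 3 * * * *

Post-order on an expression tree gives postfix notation: for each operator, emit left operand, right operand, then the operator.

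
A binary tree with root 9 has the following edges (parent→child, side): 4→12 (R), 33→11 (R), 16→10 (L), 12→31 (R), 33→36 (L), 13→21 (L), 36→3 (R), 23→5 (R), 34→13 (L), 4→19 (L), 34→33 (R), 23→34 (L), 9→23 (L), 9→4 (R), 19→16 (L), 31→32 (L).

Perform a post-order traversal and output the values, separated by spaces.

Post-order visits the left subtree, then the right subtree, then the node.
At 9: go left to 23.
  At 23: go left to 34.
    At 34: go left to 13.
      At 13: go left to 21.
        21 is a leaf — visit 21.
      At 13: no right child.
      Visit 13.
    At 34: go right to 33.
      At 33: go left to 36.
        At 36: no left child.
        At 36: go right to 3.
          3 is a leaf — visit 3.
        Visit 36.
      At 33: go right to 11.
        11 is a leaf — visit 11.
      Visit 33.
    Visit 34.
  At 23: go right to 5.
    5 is a leaf — visit 5.
  Visit 23.
At 9: go right to 4.
  At 4: go left to 19.
    At 19: go left to 16.
      At 16: go left to 10.
        10 is a leaf — visit 10.
      At 16: no right child.
      Visit 16.
    At 19: no right child.
    Visit 19.
  At 4: go right to 12.
    At 12: no left child.
    At 12: go right to 31.
      At 31: go left to 32.
        32 is a leaf — visit 32.
      At 31: no right child.
      Visit 31.
    Visit 12.
  Visit 4.
Visit 9.

21 13 3 36 11 33 34 5 23 10 16 19 32 31 12 4 9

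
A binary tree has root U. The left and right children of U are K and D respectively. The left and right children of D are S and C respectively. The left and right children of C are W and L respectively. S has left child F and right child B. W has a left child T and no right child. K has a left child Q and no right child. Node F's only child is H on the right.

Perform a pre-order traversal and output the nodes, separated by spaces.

U K Q D S F H B C W T L

Pre-order visits the node, then its left subtree, then its right subtree.
Visit U.
At U: go left to K.
  Visit K.
  At K: go left to Q.
    Q is a leaf — visit Q.
  At K: no right child.
At U: go right to D.
  Visit D.
  At D: go left to S.
    Visit S.
    At S: go left to F.
      Visit F.
      At F: no left child.
      At F: go right to H.
        H is a leaf — visit H.
    At S: go right to B.
      B is a leaf — visit B.
  At D: go right to C.
    Visit C.
    At C: go left to W.
      Visit W.
      At W: go left to T.
        T is a leaf — visit T.
      At W: no right child.
    At C: go right to L.
      L is a leaf — visit L.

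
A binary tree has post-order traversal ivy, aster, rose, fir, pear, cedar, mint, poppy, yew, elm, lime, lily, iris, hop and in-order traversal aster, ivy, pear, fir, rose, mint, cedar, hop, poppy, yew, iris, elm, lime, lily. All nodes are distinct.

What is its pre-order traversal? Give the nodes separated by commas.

The last element of post-order is the root; it splits in-order into left and right subtrees.
Root hop: left subtree has 7 nodes {aster, ivy, pear, fir, rose, mint, cedar}, right has 6 {poppy, yew, iris, elm, lime, lily}.
  Root mint: left subtree has 5 nodes {aster, ivy, pear, fir, rose}, right has 1 {cedar}.
    Root pear: left subtree has 2 nodes {aster, ivy}, right has 2 {fir, rose}.
      Root aster: left subtree has 0 nodes { }, right has 1 {ivy}.
      Root fir: left subtree has 0 nodes { }, right has 1 {rose}.
  Root iris: left subtree has 2 nodes {poppy, yew}, right has 3 {elm, lime, lily}.
    Root yew: left subtree has 1 node {poppy}, right has 0 { }.
    Root lily: left subtree has 2 nodes {elm, lime}, right has 0 { }.
      Root lime: left subtree has 1 node {elm}, right has 0 { }.

hop, mint, pear, aster, ivy, fir, rose, cedar, iris, yew, poppy, lily, lime, elm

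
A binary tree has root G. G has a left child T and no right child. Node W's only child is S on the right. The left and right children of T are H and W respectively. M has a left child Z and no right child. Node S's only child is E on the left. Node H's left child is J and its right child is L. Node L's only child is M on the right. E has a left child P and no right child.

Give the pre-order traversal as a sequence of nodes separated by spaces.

G T H J L M Z W S E P

Pre-order visits the node, then its left subtree, then its right subtree.
Visit G.
At G: go left to T.
  Visit T.
  At T: go left to H.
    Visit H.
    At H: go left to J.
      J is a leaf — visit J.
    At H: go right to L.
      Visit L.
      At L: no left child.
      At L: go right to M.
        Visit M.
        At M: go left to Z.
          Z is a leaf — visit Z.
        At M: no right child.
  At T: go right to W.
    Visit W.
    At W: no left child.
    At W: go right to S.
      Visit S.
      At S: go left to E.
        Visit E.
        At E: go left to P.
          P is a leaf — visit P.
        At E: no right child.
      At S: no right child.
At G: no right child.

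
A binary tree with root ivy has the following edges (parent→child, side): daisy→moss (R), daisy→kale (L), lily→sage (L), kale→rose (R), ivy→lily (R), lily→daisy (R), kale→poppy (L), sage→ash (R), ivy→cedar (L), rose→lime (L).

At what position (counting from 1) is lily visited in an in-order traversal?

In-order visits the left subtree, then the node, then the right subtree.
At ivy: go left to cedar.
  cedar is a leaf — visit cedar.
Visit ivy.
At ivy: go right to lily.
  At lily: go left to sage.
    At sage: no left child.
    Visit sage.
    At sage: go right to ash.
      ash is a leaf — visit ash.
  Visit lily.
  At lily: go right to daisy.
    At daisy: go left to kale.
      At kale: go left to poppy.
        poppy is a leaf — visit poppy.
      Visit kale.
      At kale: go right to rose.
        At rose: go left to lime.
          lime is a leaf — visit lime.
        Visit rose.
        At rose: no right child.
    Visit daisy.
    At daisy: go right to moss.
      moss is a leaf — visit moss.
Full in-order sequence: cedar, ivy, sage, ash, lily, poppy, kale, lime, rose, daisy, moss.

5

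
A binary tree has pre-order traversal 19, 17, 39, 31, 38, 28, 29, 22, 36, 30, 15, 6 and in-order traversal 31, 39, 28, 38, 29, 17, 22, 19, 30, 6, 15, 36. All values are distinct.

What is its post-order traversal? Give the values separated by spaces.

The first element of pre-order is the root; it splits in-order into left and right subtrees.
Root 19: left subtree has 7 nodes {31, 39, 28, 38, 29, 17, 22}, right has 4 {30, 6, 15, 36}.
  Root 17: left subtree has 5 nodes {31, 39, 28, 38, 29}, right has 1 {22}.
    Root 39: left subtree has 1 node {31}, right has 3 {28, 38, 29}.
      Root 38: left subtree has 1 node {28}, right has 1 {29}.
  Root 36: left subtree has 3 nodes {30, 6, 15}, right has 0 { }.
    Root 30: left subtree has 0 nodes { }, right has 2 {6, 15}.
      Root 15: left subtree has 1 node {6}, right has 0 { }.

31 28 29 38 39 22 17 6 15 30 36 19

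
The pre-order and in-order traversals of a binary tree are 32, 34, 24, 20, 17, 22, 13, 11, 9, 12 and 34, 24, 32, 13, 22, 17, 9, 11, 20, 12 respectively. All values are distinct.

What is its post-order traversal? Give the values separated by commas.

24, 34, 13, 22, 9, 11, 17, 12, 20, 32

The first element of pre-order is the root; it splits in-order into left and right subtrees.
Root 32: left subtree has 2 nodes {34, 24}, right has 7 {13, 22, 17, 9, 11, 20, 12}.
  Root 34: left subtree has 0 nodes { }, right has 1 {24}.
  Root 20: left subtree has 5 nodes {13, 22, 17, 9, 11}, right has 1 {12}.
    Root 17: left subtree has 2 nodes {13, 22}, right has 2 {9, 11}.
      Root 22: left subtree has 1 node {13}, right has 0 { }.
      Root 11: left subtree has 1 node {9}, right has 0 { }.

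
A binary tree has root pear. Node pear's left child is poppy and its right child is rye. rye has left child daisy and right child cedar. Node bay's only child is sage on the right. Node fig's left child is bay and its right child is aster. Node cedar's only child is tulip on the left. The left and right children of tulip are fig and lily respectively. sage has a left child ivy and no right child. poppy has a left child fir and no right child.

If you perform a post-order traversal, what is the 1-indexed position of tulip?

Post-order visits the left subtree, then the right subtree, then the node.
At pear: go left to poppy.
  At poppy: go left to fir.
    fir is a leaf — visit fir.
  At poppy: no right child.
  Visit poppy.
At pear: go right to rye.
  At rye: go left to daisy.
    daisy is a leaf — visit daisy.
  At rye: go right to cedar.
    At cedar: go left to tulip.
      At tulip: go left to fig.
        At fig: go left to bay.
          At bay: no left child.
          At bay: go right to sage.
            At sage: go left to ivy.
              ivy is a leaf — visit ivy.
            At sage: no right child.
            Visit sage.
          Visit bay.
        At fig: go right to aster.
          aster is a leaf — visit aster.
        Visit fig.
      At tulip: go right to lily.
        lily is a leaf — visit lily.
      Visit tulip.
    At cedar: no right child.
    Visit cedar.
  Visit rye.
Visit pear.
Full post-order sequence: fir, poppy, daisy, ivy, sage, bay, aster, fig, lily, tulip, cedar, rye, pear.

10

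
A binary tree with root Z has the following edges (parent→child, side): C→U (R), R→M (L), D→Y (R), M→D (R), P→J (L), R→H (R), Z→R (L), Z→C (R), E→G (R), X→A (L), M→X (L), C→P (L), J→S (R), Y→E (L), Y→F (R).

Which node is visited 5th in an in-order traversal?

In-order visits the left subtree, then the node, then the right subtree.
At Z: go left to R.
  At R: go left to M.
    At M: go left to X.
      At X: go left to A.
        A is a leaf — visit A.
      Visit X.
      At X: no right child.
    Visit M.
    At M: go right to D.
      At D: no left child.
      Visit D.
      At D: go right to Y.
        At Y: go left to E.
          At E: no left child.
          Visit E.
          At E: go right to G.
            G is a leaf — visit G.
        Visit Y.
        At Y: go right to F.
          F is a leaf — visit F.
  Visit R.
  At R: go right to H.
    H is a leaf — visit H.
Visit Z.
At Z: go right to C.
  At C: go left to P.
    At P: go left to J.
      At J: no left child.
      Visit J.
      At J: go right to S.
        S is a leaf — visit S.
    Visit P.
    At P: no right child.
  Visit C.
  At C: go right to U.
    U is a leaf — visit U.
Full in-order sequence: A, X, M, D, E, G, Y, F, R, H, Z, J, S, P, C, U.

E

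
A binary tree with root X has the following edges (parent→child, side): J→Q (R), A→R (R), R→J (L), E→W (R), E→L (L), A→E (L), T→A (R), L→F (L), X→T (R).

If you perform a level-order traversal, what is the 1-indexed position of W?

7

Level-order visits nodes level by level from the root, left to right within each level.
Level 0: X
Level 1: T
Level 2: A
Level 3: E, R
Level 4: L, W, J
Level 5: F, Q
Full level-order sequence: X, T, A, E, R, L, W, J, F, Q.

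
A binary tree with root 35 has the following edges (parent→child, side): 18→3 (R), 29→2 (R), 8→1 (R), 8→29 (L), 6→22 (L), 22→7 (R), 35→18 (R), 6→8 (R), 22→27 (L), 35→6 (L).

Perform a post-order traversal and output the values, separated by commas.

27, 7, 22, 2, 29, 1, 8, 6, 3, 18, 35

Post-order visits the left subtree, then the right subtree, then the node.
At 35: go left to 6.
  At 6: go left to 22.
    At 22: go left to 27.
      27 is a leaf — visit 27.
    At 22: go right to 7.
      7 is a leaf — visit 7.
    Visit 22.
  At 6: go right to 8.
    At 8: go left to 29.
      At 29: no left child.
      At 29: go right to 2.
        2 is a leaf — visit 2.
      Visit 29.
    At 8: go right to 1.
      1 is a leaf — visit 1.
    Visit 8.
  Visit 6.
At 35: go right to 18.
  At 18: no left child.
  At 18: go right to 3.
    3 is a leaf — visit 3.
  Visit 18.
Visit 35.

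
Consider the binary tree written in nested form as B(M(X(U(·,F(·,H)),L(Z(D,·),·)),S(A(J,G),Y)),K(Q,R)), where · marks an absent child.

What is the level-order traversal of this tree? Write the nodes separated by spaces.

B M K X S Q R U L A Y F Z J G H D

Level-order visits nodes level by level from the root, left to right within each level.
Level 0: B
Level 1: M, K
Level 2: X, S, Q, R
Level 3: U, L, A, Y
Level 4: F, Z, J, G
Level 5: H, D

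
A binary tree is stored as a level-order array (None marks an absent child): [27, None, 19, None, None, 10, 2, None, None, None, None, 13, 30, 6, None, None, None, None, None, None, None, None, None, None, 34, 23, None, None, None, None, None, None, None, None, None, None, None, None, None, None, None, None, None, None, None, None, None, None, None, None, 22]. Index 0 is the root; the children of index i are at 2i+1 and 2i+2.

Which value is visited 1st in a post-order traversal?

Post-order visits the left subtree, then the right subtree, then the node.
At 27: no left child.
At 27: go right to 19.
  At 19: go left to 10.
    At 10: go left to 13.
      At 13: no left child.
      At 13: go right to 34.
        At 34: no left child.
        At 34: go right to 22.
          22 is a leaf — visit 22.
        Visit 34.
      Visit 13.
    At 10: go right to 30.
      At 30: go left to 23.
        23 is a leaf — visit 23.
      At 30: no right child.
      Visit 30.
    Visit 10.
  At 19: go right to 2.
    At 2: go left to 6.
      6 is a leaf — visit 6.
    At 2: no right child.
    Visit 2.
  Visit 19.
Visit 27.
Full post-order sequence: 22, 34, 13, 23, 30, 10, 6, 2, 19, 27.

22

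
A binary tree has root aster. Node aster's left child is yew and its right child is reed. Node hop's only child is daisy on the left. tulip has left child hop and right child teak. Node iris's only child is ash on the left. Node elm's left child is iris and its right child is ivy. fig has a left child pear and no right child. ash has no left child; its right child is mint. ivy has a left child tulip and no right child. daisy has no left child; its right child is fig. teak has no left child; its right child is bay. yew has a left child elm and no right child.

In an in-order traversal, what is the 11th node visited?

In-order visits the left subtree, then the node, then the right subtree.
At aster: go left to yew.
  At yew: go left to elm.
    At elm: go left to iris.
      At iris: go left to ash.
        At ash: no left child.
        Visit ash.
        At ash: go right to mint.
          mint is a leaf — visit mint.
      Visit iris.
      At iris: no right child.
    Visit elm.
    At elm: go right to ivy.
      At ivy: go left to tulip.
        At tulip: go left to hop.
          At hop: go left to daisy.
            At daisy: no left child.
            Visit daisy.
            At daisy: go right to fig.
              At fig: go left to pear.
                pear is a leaf — visit pear.
              Visit fig.
              At fig: no right child.
          Visit hop.
          At hop: no right child.
        Visit tulip.
        At tulip: go right to teak.
          At teak: no left child.
          Visit teak.
          At teak: go right to bay.
            bay is a leaf — visit bay.
      Visit ivy.
      At ivy: no right child.
  Visit yew.
  At yew: no right child.
Visit aster.
At aster: go right to reed.
  reed is a leaf — visit reed.
Full in-order sequence: ash, mint, iris, elm, daisy, pear, fig, hop, tulip, teak, bay, ivy, yew, aster, reed.

bay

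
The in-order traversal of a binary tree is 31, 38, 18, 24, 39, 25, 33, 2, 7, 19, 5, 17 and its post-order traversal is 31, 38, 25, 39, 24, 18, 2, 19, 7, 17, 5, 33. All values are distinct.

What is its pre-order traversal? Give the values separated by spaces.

The last element of post-order is the root; it splits in-order into left and right subtrees.
Root 33: left subtree has 6 nodes {31, 38, 18, 24, 39, 25}, right has 5 {2, 7, 19, 5, 17}.
  Root 18: left subtree has 2 nodes {31, 38}, right has 3 {24, 39, 25}.
    Root 38: left subtree has 1 node {31}, right has 0 { }.
    Root 24: left subtree has 0 nodes { }, right has 2 {39, 25}.
      Root 39: left subtree has 0 nodes { }, right has 1 {25}.
  Root 5: left subtree has 3 nodes {2, 7, 19}, right has 1 {17}.
    Root 7: left subtree has 1 node {2}, right has 1 {19}.

33 18 38 31 24 39 25 5 7 2 19 17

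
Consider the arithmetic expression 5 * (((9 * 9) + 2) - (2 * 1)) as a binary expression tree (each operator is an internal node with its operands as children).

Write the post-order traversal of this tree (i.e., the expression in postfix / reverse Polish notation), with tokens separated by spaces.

5 9 9 * 2 + 2 1 * - *

Post-order on an expression tree gives postfix notation: for each operator, emit left operand, right operand, then the operator.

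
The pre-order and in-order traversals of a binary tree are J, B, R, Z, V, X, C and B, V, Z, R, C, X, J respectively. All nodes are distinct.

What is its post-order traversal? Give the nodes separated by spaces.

The first element of pre-order is the root; it splits in-order into left and right subtrees.
Root J: left subtree has 6 nodes {B, V, Z, R, C, X}, right has 0 { }.
  Root B: left subtree has 0 nodes { }, right has 5 {V, Z, R, C, X}.
    Root R: left subtree has 2 nodes {V, Z}, right has 2 {C, X}.
      Root Z: left subtree has 1 node {V}, right has 0 { }.
      Root X: left subtree has 1 node {C}, right has 0 { }.

V Z C X R B J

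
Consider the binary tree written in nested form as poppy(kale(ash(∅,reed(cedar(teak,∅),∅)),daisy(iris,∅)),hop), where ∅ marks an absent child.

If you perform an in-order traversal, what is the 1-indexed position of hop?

9

In-order visits the left subtree, then the node, then the right subtree.
At poppy: go left to kale.
  At kale: go left to ash.
    At ash: no left child.
    Visit ash.
    At ash: go right to reed.
      At reed: go left to cedar.
        At cedar: go left to teak.
          teak is a leaf — visit teak.
        Visit cedar.
        At cedar: no right child.
      Visit reed.
      At reed: no right child.
  Visit kale.
  At kale: go right to daisy.
    At daisy: go left to iris.
      iris is a leaf — visit iris.
    Visit daisy.
    At daisy: no right child.
Visit poppy.
At poppy: go right to hop.
  hop is a leaf — visit hop.
Full in-order sequence: ash, teak, cedar, reed, kale, iris, daisy, poppy, hop.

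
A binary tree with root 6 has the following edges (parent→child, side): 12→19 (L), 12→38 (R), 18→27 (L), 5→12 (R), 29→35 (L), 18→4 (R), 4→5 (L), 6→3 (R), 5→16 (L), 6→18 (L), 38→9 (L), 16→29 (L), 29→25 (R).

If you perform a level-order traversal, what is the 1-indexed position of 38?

11

Level-order visits nodes level by level from the root, left to right within each level.
Level 0: 6
Level 1: 18, 3
Level 2: 27, 4
Level 3: 5
Level 4: 16, 12
Level 5: 29, 19, 38
Level 6: 35, 25, 9
Full level-order sequence: 6, 18, 3, 27, 4, 5, 16, 12, 29, 19, 38, 35, 25, 9.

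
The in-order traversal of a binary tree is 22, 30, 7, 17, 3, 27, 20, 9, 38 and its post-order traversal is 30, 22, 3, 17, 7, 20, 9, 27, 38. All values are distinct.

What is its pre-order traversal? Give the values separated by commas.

The last element of post-order is the root; it splits in-order into left and right subtrees.
Root 38: left subtree has 8 nodes {22, 30, 7, 17, 3, 27, 20, 9}, right has 0 { }.
  Root 27: left subtree has 5 nodes {22, 30, 7, 17, 3}, right has 2 {20, 9}.
    Root 7: left subtree has 2 nodes {22, 30}, right has 2 {17, 3}.
      Root 22: left subtree has 0 nodes { }, right has 1 {30}.
      Root 17: left subtree has 0 nodes { }, right has 1 {3}.
    Root 9: left subtree has 1 node {20}, right has 0 { }.

38, 27, 7, 22, 30, 17, 3, 9, 20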